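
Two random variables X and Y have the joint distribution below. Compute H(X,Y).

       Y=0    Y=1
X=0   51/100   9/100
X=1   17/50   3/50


H(X,Y) = -Σ p(x,y) log₂ p(x,y)
  p(0,0)=51/100: -0.5100 × log₂(0.5100) = 0.4954
  p(0,1)=9/100: -0.0900 × log₂(0.0900) = 0.3127
  p(1,0)=17/50: -0.3400 × log₂(0.3400) = 0.5292
  p(1,1)=3/50: -0.0600 × log₂(0.0600) = 0.2435
H(X,Y) = 1.5808 bits


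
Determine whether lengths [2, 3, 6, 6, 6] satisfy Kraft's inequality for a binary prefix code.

Kraft inequality: Σ 2^(-l_i) ≤ 1 for prefix-free code
Calculating: 2^(-2) + 2^(-3) + 2^(-6) + 2^(-6) + 2^(-6)
= 0.25 + 0.125 + 0.015625 + 0.015625 + 0.015625
= 0.4219
Since 0.4219 ≤ 1, prefix-free code exists


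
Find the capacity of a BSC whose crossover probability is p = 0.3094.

For BSC with error probability p:
C = 1 - H(p) where H(p) is binary entropy
H(0.3094) = -0.3094 × log₂(0.3094) - 0.6906 × log₂(0.6906)
H(p) = 0.8925
C = 1 - 0.8925 = 0.1075 bits/use


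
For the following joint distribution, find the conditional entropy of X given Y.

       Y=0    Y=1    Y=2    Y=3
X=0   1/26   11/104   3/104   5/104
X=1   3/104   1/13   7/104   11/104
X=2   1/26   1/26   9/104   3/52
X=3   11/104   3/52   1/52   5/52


H(X|Y) = Σ_y p(y) H(X|Y=y)
  p(Y=0) = 11/52, H(X|Y=0) = 1.7863
  p(Y=1) = 29/104, H(X|Y=1) = 1.9075
  p(Y=2) = 21/104, H(X|Y=2) = 1.7763
  p(Y=3) = 4/13, H(X|Y=3) = 1.9252
H(X|Y) = 0.2115×1.7863 + 0.2788×1.9075 + 0.2019×1.7763 + 0.3077×1.9252 = 1.8608 bits


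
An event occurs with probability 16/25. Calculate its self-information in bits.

Information content I(x) = -log₂(p(x))
I = -log₂(16/25) = -log₂(0.6400)
I = 0.6439 bits


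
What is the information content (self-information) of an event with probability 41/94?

Information content I(x) = -log₂(p(x))
I = -log₂(41/94) = -log₂(0.4362)
I = 1.1970 bits


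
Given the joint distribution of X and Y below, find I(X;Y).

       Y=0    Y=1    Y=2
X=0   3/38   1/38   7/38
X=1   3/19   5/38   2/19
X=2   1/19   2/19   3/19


H(X) = 1.5722, H(Y) = 1.5437, H(X,Y) = 3.0101
I(X;Y) = H(X) + H(Y) - H(X,Y) = 0.1058 bits


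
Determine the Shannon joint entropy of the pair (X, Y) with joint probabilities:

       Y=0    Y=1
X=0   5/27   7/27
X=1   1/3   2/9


H(X,Y) = -Σ p(x,y) log₂ p(x,y)
  p(0,0)=5/27: -0.1852 × log₂(0.1852) = 0.4505
  p(0,1)=7/27: -0.2593 × log₂(0.2593) = 0.5049
  p(1,0)=1/3: -0.3333 × log₂(0.3333) = 0.5283
  p(1,1)=2/9: -0.2222 × log₂(0.2222) = 0.4822
H(X,Y) = 1.9660 bits


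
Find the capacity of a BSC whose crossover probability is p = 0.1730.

For BSC with error probability p:
C = 1 - H(p) where H(p) is binary entropy
H(0.1730) = -0.1730 × log₂(0.1730) - 0.8270 × log₂(0.8270)
H(p) = 0.6645
C = 1 - 0.6645 = 0.3355 bits/use


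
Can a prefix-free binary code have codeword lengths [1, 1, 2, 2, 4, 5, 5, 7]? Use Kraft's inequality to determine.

Kraft inequality: Σ 2^(-l_i) ≤ 1 for prefix-free code
Calculating: 2^(-1) + 2^(-1) + 2^(-2) + 2^(-2) + 2^(-4) + 2^(-5) + 2^(-5) + 2^(-7)
= 0.5 + 0.5 + 0.25 + 0.25 + 0.0625 + 0.03125 + 0.03125 + 0.0078125
= 1.6328
Since 1.6328 > 1, prefix-free code does not exist


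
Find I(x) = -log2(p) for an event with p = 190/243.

Information content I(x) = -log₂(p(x))
I = -log₂(190/243) = -log₂(0.7819)
I = 0.3550 bits


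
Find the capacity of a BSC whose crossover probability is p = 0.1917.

For BSC with error probability p:
C = 1 - H(p) where H(p) is binary entropy
H(0.1917) = -0.1917 × log₂(0.1917) - 0.8083 × log₂(0.8083)
H(p) = 0.7050
C = 1 - 0.7050 = 0.2950 bits/use


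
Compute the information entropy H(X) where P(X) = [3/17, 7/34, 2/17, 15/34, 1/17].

H(X) = -Σ p(x) log₂ p(x)
  -3/17 × log₂(3/17) = 0.4416
  -7/34 × log₂(7/34) = 0.4694
  -2/17 × log₂(2/17) = 0.3632
  -15/34 × log₂(15/34) = 0.5208
  -1/17 × log₂(1/17) = 0.2404
H(X) = 2.0356 bits


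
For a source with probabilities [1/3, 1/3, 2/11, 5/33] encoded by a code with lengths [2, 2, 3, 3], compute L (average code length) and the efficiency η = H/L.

Average length L = Σ p_i × l_i = 2.3333 bits
Entropy H = 1.9163 bits
Efficiency η = H/L × 100% = 82.13%


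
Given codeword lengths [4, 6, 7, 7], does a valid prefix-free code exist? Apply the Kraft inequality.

Kraft inequality: Σ 2^(-l_i) ≤ 1 for prefix-free code
Calculating: 2^(-4) + 2^(-6) + 2^(-7) + 2^(-7)
= 0.0625 + 0.015625 + 0.0078125 + 0.0078125
= 0.0938
Since 0.0938 ≤ 1, prefix-free code exists


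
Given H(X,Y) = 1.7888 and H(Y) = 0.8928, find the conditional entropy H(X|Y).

Chain rule: H(X,Y) = H(X|Y) + H(Y)
H(X|Y) = H(X,Y) - H(Y) = 1.7888 - 0.8928 = 0.896 bits


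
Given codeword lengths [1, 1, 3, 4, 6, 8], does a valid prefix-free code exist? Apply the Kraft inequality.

Kraft inequality: Σ 2^(-l_i) ≤ 1 for prefix-free code
Calculating: 2^(-1) + 2^(-1) + 2^(-3) + 2^(-4) + 2^(-6) + 2^(-8)
= 0.5 + 0.5 + 0.125 + 0.0625 + 0.015625 + 0.00390625
= 1.2070
Since 1.2070 > 1, prefix-free code does not exist


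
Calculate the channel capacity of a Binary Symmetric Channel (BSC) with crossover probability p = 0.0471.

For BSC with error probability p:
C = 1 - H(p) where H(p) is binary entropy
H(0.0471) = -0.0471 × log₂(0.0471) - 0.9529 × log₂(0.9529)
H(p) = 0.2739
C = 1 - 0.2739 = 0.7261 bits/use


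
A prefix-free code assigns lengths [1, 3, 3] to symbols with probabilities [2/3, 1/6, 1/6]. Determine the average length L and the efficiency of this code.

Average length L = Σ p_i × l_i = 1.6667 bits
Entropy H = 1.2516 bits
Efficiency η = H/L × 100% = 75.10%


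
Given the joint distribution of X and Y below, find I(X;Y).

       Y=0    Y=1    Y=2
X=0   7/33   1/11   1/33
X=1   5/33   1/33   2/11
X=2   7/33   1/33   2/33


H(X) = 1.5810, H(Y) = 1.3823, H(X,Y) = 2.8269
I(X;Y) = H(X) + H(Y) - H(X,Y) = 0.1364 bits


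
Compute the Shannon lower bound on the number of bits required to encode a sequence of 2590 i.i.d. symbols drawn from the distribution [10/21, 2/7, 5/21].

Entropy H = 1.5190 bits/symbol
Minimum bits = H × n = 1.5190 × 2590
= 3934.33 bits


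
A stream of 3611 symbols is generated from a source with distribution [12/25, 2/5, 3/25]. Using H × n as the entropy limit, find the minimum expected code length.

Entropy H = 1.4041 bits/symbol
Minimum bits = H × n = 1.4041 × 3611
= 5070.23 bits


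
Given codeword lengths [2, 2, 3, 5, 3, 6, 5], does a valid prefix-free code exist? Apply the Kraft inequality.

Kraft inequality: Σ 2^(-l_i) ≤ 1 for prefix-free code
Calculating: 2^(-2) + 2^(-2) + 2^(-3) + 2^(-5) + 2^(-3) + 2^(-6) + 2^(-5)
= 0.25 + 0.25 + 0.125 + 0.03125 + 0.125 + 0.015625 + 0.03125
= 0.8281
Since 0.8281 ≤ 1, prefix-free code exists


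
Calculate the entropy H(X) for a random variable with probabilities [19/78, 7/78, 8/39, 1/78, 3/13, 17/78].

H(X) = -Σ p(x) log₂ p(x)
  -19/78 × log₂(19/78) = 0.4963
  -7/78 × log₂(7/78) = 0.3121
  -8/39 × log₂(8/39) = 0.4688
  -1/78 × log₂(1/78) = 0.0806
  -3/13 × log₂(3/13) = 0.4882
  -17/78 × log₂(17/78) = 0.4790
H(X) = 2.3250 bits


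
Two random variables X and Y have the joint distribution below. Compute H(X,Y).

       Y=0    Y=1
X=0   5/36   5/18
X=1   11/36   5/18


H(X,Y) = -Σ p(x,y) log₂ p(x,y)
  p(0,0)=5/36: -0.1389 × log₂(0.1389) = 0.3956
  p(0,1)=5/18: -0.2778 × log₂(0.2778) = 0.5133
  p(1,0)=11/36: -0.3056 × log₂(0.3056) = 0.5227
  p(1,1)=5/18: -0.2778 × log₂(0.2778) = 0.5133
H(X,Y) = 1.9449 bits


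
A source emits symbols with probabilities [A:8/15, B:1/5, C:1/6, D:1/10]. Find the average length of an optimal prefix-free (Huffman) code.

Huffman tree construction:
Combine smallest probabilities repeatedly
Resulting codes:
  A: 1 (length 1)
  B: 00 (length 2)
  C: 011 (length 3)
  D: 010 (length 3)
Average length = Σ p(s) × length(s) = 1.7333 bits


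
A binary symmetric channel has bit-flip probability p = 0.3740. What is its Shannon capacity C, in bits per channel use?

For BSC with error probability p:
C = 1 - H(p) where H(p) is binary entropy
H(0.3740) = -0.3740 × log₂(0.3740) - 0.6260 × log₂(0.6260)
H(p) = 0.9537
C = 1 - 0.9537 = 0.0463 bits/use


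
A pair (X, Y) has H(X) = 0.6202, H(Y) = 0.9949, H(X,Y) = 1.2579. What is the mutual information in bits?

I(X;Y) = H(X) + H(Y) - H(X,Y)
I(X;Y) = 0.6202 + 0.9949 - 1.2579 = 0.3572 bits


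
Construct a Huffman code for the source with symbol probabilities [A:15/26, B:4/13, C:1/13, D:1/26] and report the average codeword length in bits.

Huffman tree construction:
Combine smallest probabilities repeatedly
Resulting codes:
  A: 1 (length 1)
  B: 01 (length 2)
  C: 001 (length 3)
  D: 000 (length 3)
Average length = Σ p(s) × length(s) = 1.5385 bits


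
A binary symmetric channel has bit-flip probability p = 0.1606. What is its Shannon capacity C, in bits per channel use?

For BSC with error probability p:
C = 1 - H(p) where H(p) is binary entropy
H(0.1606) = -0.1606 × log₂(0.1606) - 0.8394 × log₂(0.8394)
H(p) = 0.6357
C = 1 - 0.6357 = 0.3643 bits/use


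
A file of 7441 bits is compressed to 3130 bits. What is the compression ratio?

Compression ratio = Original / Compressed
= 7441 / 3130 = 2.38:1


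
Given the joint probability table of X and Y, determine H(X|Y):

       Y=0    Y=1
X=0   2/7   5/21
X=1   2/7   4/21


H(X|Y) = Σ_y p(y) H(X|Y=y)
  p(Y=0) = 4/7, H(X|Y=0) = 1.0000
  p(Y=1) = 3/7, H(X|Y=1) = 0.9911
H(X|Y) = 0.5714×1.0000 + 0.4286×0.9911 = 0.9962 bits


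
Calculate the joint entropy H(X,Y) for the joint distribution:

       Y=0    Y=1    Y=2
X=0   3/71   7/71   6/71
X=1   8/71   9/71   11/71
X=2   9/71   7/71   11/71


H(X,Y) = -Σ p(x,y) log₂ p(x,y)
  p(0,0)=3/71: -0.0423 × log₂(0.0423) = 0.1929
  p(0,1)=7/71: -0.0986 × log₂(0.0986) = 0.3295
  p(0,2)=6/71: -0.0845 × log₂(0.0845) = 0.3012
  p(1,0)=8/71: -0.1127 × log₂(0.1127) = 0.3549
  p(1,1)=9/71: -0.1268 × log₂(0.1268) = 0.3777
  p(1,2)=11/71: -0.1549 × log₂(0.1549) = 0.4168
  p(2,0)=9/71: -0.1268 × log₂(0.1268) = 0.3777
  p(2,1)=7/71: -0.0986 × log₂(0.0986) = 0.3295
  p(2,2)=11/71: -0.1549 × log₂(0.1549) = 0.4168
H(X,Y) = 3.0972 bits


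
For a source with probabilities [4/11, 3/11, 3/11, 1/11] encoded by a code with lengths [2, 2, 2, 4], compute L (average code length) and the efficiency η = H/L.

Average length L = Σ p_i × l_i = 2.1818 bits
Entropy H = 1.8676 bits
Efficiency η = H/L × 100% = 85.60%


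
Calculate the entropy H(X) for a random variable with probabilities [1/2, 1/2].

H(X) = -Σ p(x) log₂ p(x)
  -1/2 × log₂(1/2) = 0.5000
  -1/2 × log₂(1/2) = 0.5000
H(X) = 1.0000 bits


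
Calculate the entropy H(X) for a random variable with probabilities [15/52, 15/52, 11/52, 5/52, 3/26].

H(X) = -Σ p(x) log₂ p(x)
  -15/52 × log₂(15/52) = 0.5174
  -15/52 × log₂(15/52) = 0.5174
  -11/52 × log₂(11/52) = 0.4741
  -5/52 × log₂(5/52) = 0.3249
  -3/26 × log₂(3/26) = 0.3595
H(X) = 2.1931 bits


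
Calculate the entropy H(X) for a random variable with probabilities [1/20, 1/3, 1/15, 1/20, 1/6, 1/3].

H(X) = -Σ p(x) log₂ p(x)
  -1/20 × log₂(1/20) = 0.2161
  -1/3 × log₂(1/3) = 0.5283
  -1/15 × log₂(1/15) = 0.2605
  -1/20 × log₂(1/20) = 0.2161
  -1/6 × log₂(1/6) = 0.4308
  -1/3 × log₂(1/3) = 0.5283
H(X) = 2.1801 bits


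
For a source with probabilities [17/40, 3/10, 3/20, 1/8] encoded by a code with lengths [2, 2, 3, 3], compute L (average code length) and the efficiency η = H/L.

Average length L = Σ p_i × l_i = 2.2750 bits
Entropy H = 1.8313 bits
Efficiency η = H/L × 100% = 80.50%


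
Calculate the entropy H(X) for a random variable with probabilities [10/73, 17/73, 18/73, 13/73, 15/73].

H(X) = -Σ p(x) log₂ p(x)
  -10/73 × log₂(10/73) = 0.3929
  -17/73 × log₂(17/73) = 0.4896
  -18/73 × log₂(18/73) = 0.4981
  -13/73 × log₂(13/73) = 0.4433
  -15/73 × log₂(15/73) = 0.4691
H(X) = 2.2929 bits


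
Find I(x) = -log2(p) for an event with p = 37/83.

Information content I(x) = -log₂(p(x))
I = -log₂(37/83) = -log₂(0.4458)
I = 1.1656 bits


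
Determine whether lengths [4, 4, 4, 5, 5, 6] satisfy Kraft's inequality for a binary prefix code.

Kraft inequality: Σ 2^(-l_i) ≤ 1 for prefix-free code
Calculating: 2^(-4) + 2^(-4) + 2^(-4) + 2^(-5) + 2^(-5) + 2^(-6)
= 0.0625 + 0.0625 + 0.0625 + 0.03125 + 0.03125 + 0.015625
= 0.2656
Since 0.2656 ≤ 1, prefix-free code exists


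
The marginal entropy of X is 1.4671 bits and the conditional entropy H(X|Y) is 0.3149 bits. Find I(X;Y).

I(X;Y) = H(X) - H(X|Y)
I(X;Y) = 1.4671 - 0.3149 = 1.1522 bits


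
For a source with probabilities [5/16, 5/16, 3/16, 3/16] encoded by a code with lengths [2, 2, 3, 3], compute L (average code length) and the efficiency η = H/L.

Average length L = Σ p_i × l_i = 2.3750 bits
Entropy H = 1.9544 bits
Efficiency η = H/L × 100% = 82.29%


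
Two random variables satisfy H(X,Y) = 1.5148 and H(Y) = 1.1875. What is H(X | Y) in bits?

Chain rule: H(X,Y) = H(X|Y) + H(Y)
H(X|Y) = H(X,Y) - H(Y) = 1.5148 - 1.1875 = 0.3273 bits


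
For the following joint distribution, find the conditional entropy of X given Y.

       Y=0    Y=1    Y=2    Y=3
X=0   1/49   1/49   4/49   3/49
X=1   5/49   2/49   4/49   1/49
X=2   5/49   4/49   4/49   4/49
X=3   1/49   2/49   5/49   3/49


H(X|Y) = Σ_y p(y) H(X|Y=y)
  p(Y=0) = 12/49, H(X|Y=0) = 1.6500
  p(Y=1) = 9/49, H(X|Y=1) = 1.8366
  p(Y=2) = 17/49, H(X|Y=2) = 1.9928
  p(Y=3) = 11/49, H(X|Y=3) = 1.8676
H(X|Y) = 0.2449×1.6500 + 0.1837×1.8366 + 0.3469×1.9928 + 0.2245×1.8676 = 1.8521 bits


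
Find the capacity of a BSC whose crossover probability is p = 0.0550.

For BSC with error probability p:
C = 1 - H(p) where H(p) is binary entropy
H(0.0550) = -0.0550 × log₂(0.0550) - 0.9450 × log₂(0.9450)
H(p) = 0.3073
C = 1 - 0.3073 = 0.6927 bits/use


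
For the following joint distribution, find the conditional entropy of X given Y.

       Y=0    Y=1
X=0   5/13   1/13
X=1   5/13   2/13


H(X|Y) = Σ_y p(y) H(X|Y=y)
  p(Y=0) = 10/13, H(X|Y=0) = 1.0000
  p(Y=1) = 3/13, H(X|Y=1) = 0.9183
H(X|Y) = 0.7692×1.0000 + 0.2308×0.9183 = 0.9811 bits


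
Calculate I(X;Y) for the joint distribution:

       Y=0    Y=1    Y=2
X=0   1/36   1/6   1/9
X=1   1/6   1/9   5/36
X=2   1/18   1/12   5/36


H(X) = 1.5622, H(Y) = 1.5605, H(X,Y) = 3.0312
I(X;Y) = H(X) + H(Y) - H(X,Y) = 0.0916 bits


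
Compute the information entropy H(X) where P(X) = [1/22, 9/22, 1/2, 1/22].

H(X) = -Σ p(x) log₂ p(x)
  -1/22 × log₂(1/22) = 0.2027
  -9/22 × log₂(9/22) = 0.5275
  -1/2 × log₂(1/2) = 0.5000
  -1/22 × log₂(1/22) = 0.2027
H(X) = 1.4329 bits


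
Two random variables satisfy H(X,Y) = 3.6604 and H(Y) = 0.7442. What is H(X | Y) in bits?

Chain rule: H(X,Y) = H(X|Y) + H(Y)
H(X|Y) = H(X,Y) - H(Y) = 3.6604 - 0.7442 = 2.9162 bits


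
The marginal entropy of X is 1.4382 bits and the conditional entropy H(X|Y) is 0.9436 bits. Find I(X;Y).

I(X;Y) = H(X) - H(X|Y)
I(X;Y) = 1.4382 - 0.9436 = 0.4946 bits


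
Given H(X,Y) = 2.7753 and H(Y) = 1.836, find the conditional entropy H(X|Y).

Chain rule: H(X,Y) = H(X|Y) + H(Y)
H(X|Y) = H(X,Y) - H(Y) = 2.7753 - 1.836 = 0.9393 bits


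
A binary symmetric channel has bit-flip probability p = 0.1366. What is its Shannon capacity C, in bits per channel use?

For BSC with error probability p:
C = 1 - H(p) where H(p) is binary entropy
H(0.1366) = -0.1366 × log₂(0.1366) - 0.8634 × log₂(0.8634)
H(p) = 0.5753
C = 1 - 0.5753 = 0.4247 bits/use


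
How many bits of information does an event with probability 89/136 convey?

Information content I(x) = -log₂(p(x))
I = -log₂(89/136) = -log₂(0.6544)
I = 0.6117 bits


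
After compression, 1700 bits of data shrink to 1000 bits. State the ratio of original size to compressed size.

Compression ratio = Original / Compressed
= 1700 / 1000 = 1.70:1


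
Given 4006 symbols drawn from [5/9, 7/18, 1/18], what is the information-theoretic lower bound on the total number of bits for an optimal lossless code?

Entropy H = 1.2327 bits/symbol
Minimum bits = H × n = 1.2327 × 4006
= 4938.04 bits


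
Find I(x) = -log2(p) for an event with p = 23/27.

Information content I(x) = -log₂(p(x))
I = -log₂(23/27) = -log₂(0.8519)
I = 0.2313 bits


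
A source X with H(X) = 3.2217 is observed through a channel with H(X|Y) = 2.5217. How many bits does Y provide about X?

I(X;Y) = H(X) - H(X|Y)
I(X;Y) = 3.2217 - 2.5217 = 0.7 bits


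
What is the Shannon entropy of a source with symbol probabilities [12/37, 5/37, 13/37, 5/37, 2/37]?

H(X) = -Σ p(x) log₂ p(x)
  -12/37 × log₂(12/37) = 0.5269
  -5/37 × log₂(5/37) = 0.3902
  -13/37 × log₂(13/37) = 0.5302
  -5/37 × log₂(5/37) = 0.3902
  -2/37 × log₂(2/37) = 0.2275
H(X) = 2.0650 bits


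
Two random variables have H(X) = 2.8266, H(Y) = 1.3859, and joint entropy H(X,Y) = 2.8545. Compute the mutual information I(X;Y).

I(X;Y) = H(X) + H(Y) - H(X,Y)
I(X;Y) = 2.8266 + 1.3859 - 2.8545 = 1.358 bits


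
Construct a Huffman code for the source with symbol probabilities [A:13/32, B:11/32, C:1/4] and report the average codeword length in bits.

Huffman tree construction:
Combine smallest probabilities repeatedly
Resulting codes:
  A: 0 (length 1)
  B: 11 (length 2)
  C: 10 (length 2)
Average length = Σ p(s) × length(s) = 1.5938 bits


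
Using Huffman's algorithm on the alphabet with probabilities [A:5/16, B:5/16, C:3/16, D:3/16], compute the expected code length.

Huffman tree construction:
Combine smallest probabilities repeatedly
Resulting codes:
  A: 10 (length 2)
  B: 11 (length 2)
  C: 00 (length 2)
  D: 01 (length 2)
Average length = Σ p(s) × length(s) = 2.0000 bits


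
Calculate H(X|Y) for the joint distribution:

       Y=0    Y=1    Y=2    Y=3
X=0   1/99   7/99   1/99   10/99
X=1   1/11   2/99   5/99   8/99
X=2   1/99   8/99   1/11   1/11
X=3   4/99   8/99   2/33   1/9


H(X|Y) = Σ_y p(y) H(X|Y=y)
  p(Y=0) = 5/33, H(X|Y=0) = 1.4716
  p(Y=1) = 25/99, H(X|Y=1) = 1.8578
  p(Y=2) = 7/33, H(X|Y=2) = 1.7424
  p(Y=3) = 38/99, H(X|Y=3) = 1.9900
H(X|Y) = 0.1515×1.4716 + 0.2525×1.8578 + 0.2121×1.7424 + 0.3838×1.9900 = 1.8255 bits


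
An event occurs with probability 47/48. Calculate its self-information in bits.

Information content I(x) = -log₂(p(x))
I = -log₂(47/48) = -log₂(0.9792)
I = 0.0304 bits


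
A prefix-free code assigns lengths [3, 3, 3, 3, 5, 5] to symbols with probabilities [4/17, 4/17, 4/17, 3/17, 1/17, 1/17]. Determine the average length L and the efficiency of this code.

Average length L = Σ p_i × l_i = 3.2353 bits
Entropy H = 2.3960 bits
Efficiency η = H/L × 100% = 74.06%


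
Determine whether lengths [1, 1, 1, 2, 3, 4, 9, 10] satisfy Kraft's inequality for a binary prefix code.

Kraft inequality: Σ 2^(-l_i) ≤ 1 for prefix-free code
Calculating: 2^(-1) + 2^(-1) + 2^(-1) + 2^(-2) + 2^(-3) + 2^(-4) + 2^(-9) + 2^(-10)
= 0.5 + 0.5 + 0.5 + 0.25 + 0.125 + 0.0625 + 0.001953125 + 0.0009765625
= 1.9404
Since 1.9404 > 1, prefix-free code does not exist


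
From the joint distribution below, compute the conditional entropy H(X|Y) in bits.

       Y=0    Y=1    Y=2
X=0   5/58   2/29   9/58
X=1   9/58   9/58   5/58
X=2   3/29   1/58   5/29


H(X|Y) = Σ_y p(y) H(X|Y=y)
  p(Y=0) = 10/29, H(X|Y=0) = 1.5395
  p(Y=1) = 7/29, H(X|Y=1) = 1.1981
  p(Y=2) = 12/29, H(X|Y=2) = 1.5284
H(X|Y) = 0.3448×1.5395 + 0.2414×1.1981 + 0.4138×1.5284 = 1.4525 bits


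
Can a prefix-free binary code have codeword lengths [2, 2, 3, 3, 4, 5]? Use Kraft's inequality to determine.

Kraft inequality: Σ 2^(-l_i) ≤ 1 for prefix-free code
Calculating: 2^(-2) + 2^(-2) + 2^(-3) + 2^(-3) + 2^(-4) + 2^(-5)
= 0.25 + 0.25 + 0.125 + 0.125 + 0.0625 + 0.03125
= 0.8438
Since 0.8438 ≤ 1, prefix-free code exists


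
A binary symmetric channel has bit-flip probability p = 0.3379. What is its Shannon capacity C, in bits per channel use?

For BSC with error probability p:
C = 1 - H(p) where H(p) is binary entropy
H(0.3379) = -0.3379 × log₂(0.3379) - 0.6621 × log₂(0.6621)
H(p) = 0.9228
C = 1 - 0.9228 = 0.0772 bits/use


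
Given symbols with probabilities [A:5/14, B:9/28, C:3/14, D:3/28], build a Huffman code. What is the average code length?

Huffman tree construction:
Combine smallest probabilities repeatedly
Resulting codes:
  A: 0 (length 1)
  B: 10 (length 2)
  C: 111 (length 3)
  D: 110 (length 3)
Average length = Σ p(s) × length(s) = 1.9643 bits


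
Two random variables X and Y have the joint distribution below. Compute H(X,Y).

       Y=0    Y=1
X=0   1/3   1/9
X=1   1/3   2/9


H(X,Y) = -Σ p(x,y) log₂ p(x,y)
  p(0,0)=1/3: -0.3333 × log₂(0.3333) = 0.5283
  p(0,1)=1/9: -0.1111 × log₂(0.1111) = 0.3522
  p(1,0)=1/3: -0.3333 × log₂(0.3333) = 0.5283
  p(1,1)=2/9: -0.2222 × log₂(0.2222) = 0.4822
H(X,Y) = 1.8911 bits


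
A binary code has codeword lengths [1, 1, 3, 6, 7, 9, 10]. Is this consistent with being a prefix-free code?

Kraft inequality: Σ 2^(-l_i) ≤ 1 for prefix-free code
Calculating: 2^(-1) + 2^(-1) + 2^(-3) + 2^(-6) + 2^(-7) + 2^(-9) + 2^(-10)
= 0.5 + 0.5 + 0.125 + 0.015625 + 0.0078125 + 0.001953125 + 0.0009765625
= 1.1514
Since 1.1514 > 1, prefix-free code does not exist


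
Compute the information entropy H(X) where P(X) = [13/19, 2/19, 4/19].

H(X) = -Σ p(x) log₂ p(x)
  -13/19 × log₂(13/19) = 0.3746
  -2/19 × log₂(2/19) = 0.3419
  -4/19 × log₂(4/19) = 0.4732
H(X) = 1.1897 bits


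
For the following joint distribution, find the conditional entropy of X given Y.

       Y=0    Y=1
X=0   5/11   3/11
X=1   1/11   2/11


H(X|Y) = Σ_y p(y) H(X|Y=y)
  p(Y=0) = 6/11, H(X|Y=0) = 0.6500
  p(Y=1) = 5/11, H(X|Y=1) = 0.9710
H(X|Y) = 0.5455×0.6500 + 0.4545×0.9710 = 0.7959 bits


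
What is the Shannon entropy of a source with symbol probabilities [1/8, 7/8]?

H(X) = -Σ p(x) log₂ p(x)
  -1/8 × log₂(1/8) = 0.3750
  -7/8 × log₂(7/8) = 0.1686
H(X) = 0.5436 bits


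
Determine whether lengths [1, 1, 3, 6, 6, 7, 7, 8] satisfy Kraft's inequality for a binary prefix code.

Kraft inequality: Σ 2^(-l_i) ≤ 1 for prefix-free code
Calculating: 2^(-1) + 2^(-1) + 2^(-3) + 2^(-6) + 2^(-6) + 2^(-7) + 2^(-7) + 2^(-8)
= 0.5 + 0.5 + 0.125 + 0.015625 + 0.015625 + 0.0078125 + 0.0078125 + 0.00390625
= 1.1758
Since 1.1758 > 1, prefix-free code does not exist


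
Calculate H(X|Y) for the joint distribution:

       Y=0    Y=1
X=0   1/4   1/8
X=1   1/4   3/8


H(X|Y) = Σ_y p(y) H(X|Y=y)
  p(Y=0) = 1/2, H(X|Y=0) = 1.0000
  p(Y=1) = 1/2, H(X|Y=1) = 0.8113
H(X|Y) = 0.5000×1.0000 + 0.5000×0.8113 = 0.9056 bits


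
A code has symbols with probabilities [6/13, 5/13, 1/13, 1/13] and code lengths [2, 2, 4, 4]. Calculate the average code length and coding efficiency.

Average length L = Σ p_i × l_i = 2.3077 bits
Entropy H = 1.6143 bits
Efficiency η = H/L × 100% = 69.95%


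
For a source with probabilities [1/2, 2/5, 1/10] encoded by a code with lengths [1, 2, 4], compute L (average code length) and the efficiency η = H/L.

Average length L = Σ p_i × l_i = 1.7000 bits
Entropy H = 1.3610 bits
Efficiency η = H/L × 100% = 80.06%


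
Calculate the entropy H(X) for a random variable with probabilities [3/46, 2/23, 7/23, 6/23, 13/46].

H(X) = -Σ p(x) log₂ p(x)
  -3/46 × log₂(3/46) = 0.2569
  -2/23 × log₂(2/23) = 0.3064
  -7/23 × log₂(7/23) = 0.5223
  -6/23 × log₂(6/23) = 0.5057
  -13/46 × log₂(13/46) = 0.5152
H(X) = 2.1065 bits


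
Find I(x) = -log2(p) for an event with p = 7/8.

Information content I(x) = -log₂(p(x))
I = -log₂(7/8) = -log₂(0.8750)
I = 0.1926 bits


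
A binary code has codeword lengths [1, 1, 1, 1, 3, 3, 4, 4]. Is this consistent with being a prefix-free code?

Kraft inequality: Σ 2^(-l_i) ≤ 1 for prefix-free code
Calculating: 2^(-1) + 2^(-1) + 2^(-1) + 2^(-1) + 2^(-3) + 2^(-3) + 2^(-4) + 2^(-4)
= 0.5 + 0.5 + 0.5 + 0.5 + 0.125 + 0.125 + 0.0625 + 0.0625
= 2.3750
Since 2.3750 > 1, prefix-free code does not exist


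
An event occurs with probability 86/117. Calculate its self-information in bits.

Information content I(x) = -log₂(p(x))
I = -log₂(86/117) = -log₂(0.7350)
I = 0.4441 bits


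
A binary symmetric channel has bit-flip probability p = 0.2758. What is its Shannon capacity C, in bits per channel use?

For BSC with error probability p:
C = 1 - H(p) where H(p) is binary entropy
H(0.2758) = -0.2758 × log₂(0.2758) - 0.7242 × log₂(0.7242)
H(p) = 0.8497
C = 1 - 0.8497 = 0.1503 bits/use


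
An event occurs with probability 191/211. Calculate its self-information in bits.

Information content I(x) = -log₂(p(x))
I = -log₂(191/211) = -log₂(0.9052)
I = 0.1437 bits


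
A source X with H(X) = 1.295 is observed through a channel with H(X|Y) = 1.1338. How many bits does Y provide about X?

I(X;Y) = H(X) - H(X|Y)
I(X;Y) = 1.295 - 1.1338 = 0.1612 bits


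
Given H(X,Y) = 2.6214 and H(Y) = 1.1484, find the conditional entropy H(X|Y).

Chain rule: H(X,Y) = H(X|Y) + H(Y)
H(X|Y) = H(X,Y) - H(Y) = 2.6214 - 1.1484 = 1.473 bits


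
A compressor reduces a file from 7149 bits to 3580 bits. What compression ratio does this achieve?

Compression ratio = Original / Compressed
= 7149 / 3580 = 2.00:1


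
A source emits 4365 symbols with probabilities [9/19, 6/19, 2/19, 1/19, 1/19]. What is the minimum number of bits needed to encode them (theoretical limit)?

Entropy H = 1.8248 bits/symbol
Minimum bits = H × n = 1.8248 × 4365
= 7965.33 bits


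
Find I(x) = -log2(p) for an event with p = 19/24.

Information content I(x) = -log₂(p(x))
I = -log₂(19/24) = -log₂(0.7917)
I = 0.3370 bits


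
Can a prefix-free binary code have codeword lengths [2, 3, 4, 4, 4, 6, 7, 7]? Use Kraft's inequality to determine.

Kraft inequality: Σ 2^(-l_i) ≤ 1 for prefix-free code
Calculating: 2^(-2) + 2^(-3) + 2^(-4) + 2^(-4) + 2^(-4) + 2^(-6) + 2^(-7) + 2^(-7)
= 0.25 + 0.125 + 0.0625 + 0.0625 + 0.0625 + 0.015625 + 0.0078125 + 0.0078125
= 0.5938
Since 0.5938 ≤ 1, prefix-free code exists


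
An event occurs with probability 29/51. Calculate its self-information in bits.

Information content I(x) = -log₂(p(x))
I = -log₂(29/51) = -log₂(0.5686)
I = 0.8144 bits


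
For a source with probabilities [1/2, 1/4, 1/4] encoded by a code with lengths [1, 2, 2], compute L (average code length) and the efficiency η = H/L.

Average length L = Σ p_i × l_i = 1.5000 bits
Entropy H = 1.5000 bits
Efficiency η = H/L × 100% = 100.00%


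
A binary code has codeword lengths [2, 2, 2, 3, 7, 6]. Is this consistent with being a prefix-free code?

Kraft inequality: Σ 2^(-l_i) ≤ 1 for prefix-free code
Calculating: 2^(-2) + 2^(-2) + 2^(-2) + 2^(-3) + 2^(-7) + 2^(-6)
= 0.25 + 0.25 + 0.25 + 0.125 + 0.0078125 + 0.015625
= 0.8984
Since 0.8984 ≤ 1, prefix-free code exists


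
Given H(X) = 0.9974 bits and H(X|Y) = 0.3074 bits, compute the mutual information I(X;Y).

I(X;Y) = H(X) - H(X|Y)
I(X;Y) = 0.9974 - 0.3074 = 0.69 bits


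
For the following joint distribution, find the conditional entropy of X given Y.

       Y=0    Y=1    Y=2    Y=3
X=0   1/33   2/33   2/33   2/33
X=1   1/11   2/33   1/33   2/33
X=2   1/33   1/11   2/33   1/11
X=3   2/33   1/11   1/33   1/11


H(X|Y) = Σ_y p(y) H(X|Y=y)
  p(Y=0) = 7/33, H(X|Y=0) = 1.8424
  p(Y=1) = 10/33, H(X|Y=1) = 1.9710
  p(Y=2) = 2/11, H(X|Y=2) = 1.9183
  p(Y=3) = 10/33, H(X|Y=3) = 1.9710
H(X|Y) = 0.2121×1.8424 + 0.3030×1.9710 + 0.1818×1.9183 + 0.3030×1.9710 = 1.9341 bits


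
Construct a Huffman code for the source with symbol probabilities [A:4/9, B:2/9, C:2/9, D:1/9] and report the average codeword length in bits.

Huffman tree construction:
Combine smallest probabilities repeatedly
Resulting codes:
  A: 0 (length 1)
  B: 111 (length 3)
  C: 10 (length 2)
  D: 110 (length 3)
Average length = Σ p(s) × length(s) = 1.8889 bits


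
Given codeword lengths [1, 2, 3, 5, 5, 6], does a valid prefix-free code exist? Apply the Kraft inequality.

Kraft inequality: Σ 2^(-l_i) ≤ 1 for prefix-free code
Calculating: 2^(-1) + 2^(-2) + 2^(-3) + 2^(-5) + 2^(-5) + 2^(-6)
= 0.5 + 0.25 + 0.125 + 0.03125 + 0.03125 + 0.015625
= 0.9531
Since 0.9531 ≤ 1, prefix-free code exists


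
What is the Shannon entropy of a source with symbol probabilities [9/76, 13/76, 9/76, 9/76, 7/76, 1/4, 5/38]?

H(X) = -Σ p(x) log₂ p(x)
  -9/76 × log₂(9/76) = 0.3645
  -13/76 × log₂(13/76) = 0.4358
  -9/76 × log₂(9/76) = 0.3645
  -9/76 × log₂(9/76) = 0.3645
  -7/76 × log₂(7/76) = 0.3169
  -1/4 × log₂(1/4) = 0.5000
  -5/38 × log₂(5/38) = 0.3850
H(X) = 2.7312 bits


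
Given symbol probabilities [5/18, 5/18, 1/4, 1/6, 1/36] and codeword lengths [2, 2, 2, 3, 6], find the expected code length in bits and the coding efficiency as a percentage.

Average length L = Σ p_i × l_i = 2.2778 bits
Entropy H = 2.1011 bits
Efficiency η = H/L × 100% = 92.24%


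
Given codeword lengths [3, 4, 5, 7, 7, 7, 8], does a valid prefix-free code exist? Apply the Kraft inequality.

Kraft inequality: Σ 2^(-l_i) ≤ 1 for prefix-free code
Calculating: 2^(-3) + 2^(-4) + 2^(-5) + 2^(-7) + 2^(-7) + 2^(-7) + 2^(-8)
= 0.125 + 0.0625 + 0.03125 + 0.0078125 + 0.0078125 + 0.0078125 + 0.00390625
= 0.2461
Since 0.2461 ≤ 1, prefix-free code exists


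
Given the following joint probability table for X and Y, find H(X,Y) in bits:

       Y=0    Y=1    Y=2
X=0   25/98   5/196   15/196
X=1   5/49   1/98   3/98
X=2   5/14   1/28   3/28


H(X,Y) = -Σ p(x,y) log₂ p(x,y)
  p(0,0)=25/98: -0.2551 × log₂(0.2551) = 0.5028
  p(0,1)=5/196: -0.0255 × log₂(0.0255) = 0.1350
  p(0,2)=15/196: -0.0765 × log₂(0.0765) = 0.2838
  p(1,0)=5/49: -0.1020 × log₂(0.1020) = 0.3360
  p(1,1)=1/98: -0.0102 × log₂(0.0102) = 0.0675
  p(1,2)=3/98: -0.0306 × log₂(0.0306) = 0.1540
  p(2,0)=5/14: -0.3571 × log₂(0.3571) = 0.5305
  p(2,1)=1/28: -0.0357 × log₂(0.0357) = 0.1717
  p(2,2)=3/28: -0.1071 × log₂(0.1071) = 0.3453
H(X,Y) = 2.5265 bits


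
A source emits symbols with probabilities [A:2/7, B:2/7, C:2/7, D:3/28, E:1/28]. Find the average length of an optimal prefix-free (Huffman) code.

Huffman tree construction:
Combine smallest probabilities repeatedly
Resulting codes:
  A: 01 (length 2)
  B: 10 (length 2)
  C: 11 (length 2)
  D: 001 (length 3)
  E: 000 (length 3)
Average length = Σ p(s) × length(s) = 2.1429 bits


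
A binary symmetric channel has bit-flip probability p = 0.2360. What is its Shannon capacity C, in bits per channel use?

For BSC with error probability p:
C = 1 - H(p) where H(p) is binary entropy
H(0.2360) = -0.2360 × log₂(0.2360) - 0.7640 × log₂(0.7640)
H(p) = 0.7883
C = 1 - 0.7883 = 0.2117 bits/use


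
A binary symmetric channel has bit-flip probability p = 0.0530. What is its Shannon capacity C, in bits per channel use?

For BSC with error probability p:
C = 1 - H(p) where H(p) is binary entropy
H(0.0530) = -0.0530 × log₂(0.0530) - 0.9470 × log₂(0.9470)
H(p) = 0.2990
C = 1 - 0.2990 = 0.7010 bits/use


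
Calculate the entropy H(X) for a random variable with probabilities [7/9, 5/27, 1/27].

H(X) = -Σ p(x) log₂ p(x)
  -7/9 × log₂(7/9) = 0.2820
  -5/27 × log₂(5/27) = 0.4505
  -1/27 × log₂(1/27) = 0.1761
H(X) = 0.9087 bits


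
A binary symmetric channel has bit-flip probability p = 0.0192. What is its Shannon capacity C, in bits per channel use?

For BSC with error probability p:
C = 1 - H(p) where H(p) is binary entropy
H(0.0192) = -0.0192 × log₂(0.0192) - 0.9808 × log₂(0.9808)
H(p) = 0.1369
C = 1 - 0.1369 = 0.8631 bits/use


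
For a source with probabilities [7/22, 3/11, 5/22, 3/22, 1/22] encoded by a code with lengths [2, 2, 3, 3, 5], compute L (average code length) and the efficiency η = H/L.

Average length L = Σ p_i × l_i = 2.5000 bits
Entropy H = 2.1174 bits
Efficiency η = H/L × 100% = 84.69%


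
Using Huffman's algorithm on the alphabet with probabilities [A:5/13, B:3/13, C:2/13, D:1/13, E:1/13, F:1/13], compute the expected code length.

Huffman tree construction:
Combine smallest probabilities repeatedly
Resulting codes:
  A: 11 (length 2)
  B: 01 (length 2)
  C: 101 (length 3)
  D: 000 (length 3)
  E: 001 (length 3)
  F: 100 (length 3)
Average length = Σ p(s) × length(s) = 2.3846 bits


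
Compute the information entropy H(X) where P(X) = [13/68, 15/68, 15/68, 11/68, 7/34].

H(X) = -Σ p(x) log₂ p(x)
  -13/68 × log₂(13/68) = 0.4563
  -15/68 × log₂(15/68) = 0.4810
  -15/68 × log₂(15/68) = 0.4810
  -11/68 × log₂(11/68) = 0.4251
  -7/34 × log₂(7/34) = 0.4694
H(X) = 2.3129 bits


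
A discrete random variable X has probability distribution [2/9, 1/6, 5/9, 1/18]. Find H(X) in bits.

H(X) = -Σ p(x) log₂ p(x)
  -2/9 × log₂(2/9) = 0.4822
  -1/6 × log₂(1/6) = 0.4308
  -5/9 × log₂(5/9) = 0.4711
  -1/18 × log₂(1/18) = 0.2317
H(X) = 1.6158 bits


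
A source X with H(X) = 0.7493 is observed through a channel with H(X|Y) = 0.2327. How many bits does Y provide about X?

I(X;Y) = H(X) - H(X|Y)
I(X;Y) = 0.7493 - 0.2327 = 0.5166 bits


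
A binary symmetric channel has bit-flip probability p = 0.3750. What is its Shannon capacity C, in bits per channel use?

For BSC with error probability p:
C = 1 - H(p) where H(p) is binary entropy
H(0.3750) = -0.3750 × log₂(0.3750) - 0.6250 × log₂(0.6250)
H(p) = 0.9544
C = 1 - 0.9544 = 0.0456 bits/use


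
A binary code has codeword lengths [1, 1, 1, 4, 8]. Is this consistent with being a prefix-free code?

Kraft inequality: Σ 2^(-l_i) ≤ 1 for prefix-free code
Calculating: 2^(-1) + 2^(-1) + 2^(-1) + 2^(-4) + 2^(-8)
= 0.5 + 0.5 + 0.5 + 0.0625 + 0.00390625
= 1.5664
Since 1.5664 > 1, prefix-free code does not exist


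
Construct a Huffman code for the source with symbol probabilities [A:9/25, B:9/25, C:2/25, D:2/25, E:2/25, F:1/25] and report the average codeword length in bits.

Huffman tree construction:
Combine smallest probabilities repeatedly
Resulting codes:
  A: 11 (length 2)
  B: 0 (length 1)
  C: 1001 (length 4)
  D: 1010 (length 4)
  E: 1011 (length 4)
  F: 1000 (length 4)
Average length = Σ p(s) × length(s) = 2.2000 bits


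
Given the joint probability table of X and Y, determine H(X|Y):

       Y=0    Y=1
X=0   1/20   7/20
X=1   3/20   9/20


H(X|Y) = Σ_y p(y) H(X|Y=y)
  p(Y=0) = 1/5, H(X|Y=0) = 0.8113
  p(Y=1) = 4/5, H(X|Y=1) = 0.9887
H(X|Y) = 0.2000×0.8113 + 0.8000×0.9887 = 0.9532 bits


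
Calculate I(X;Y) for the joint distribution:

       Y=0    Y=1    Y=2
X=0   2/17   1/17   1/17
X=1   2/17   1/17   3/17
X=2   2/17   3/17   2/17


H(X) = 1.5486, H(Y) = 1.5799, H(X,Y) = 3.0575
I(X;Y) = H(X) + H(Y) - H(X,Y) = 0.0710 bits


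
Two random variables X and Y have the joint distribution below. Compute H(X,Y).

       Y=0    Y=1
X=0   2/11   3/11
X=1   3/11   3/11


H(X,Y) = -Σ p(x,y) log₂ p(x,y)
  p(0,0)=2/11: -0.1818 × log₂(0.1818) = 0.4472
  p(0,1)=3/11: -0.2727 × log₂(0.2727) = 0.5112
  p(1,0)=3/11: -0.2727 × log₂(0.2727) = 0.5112
  p(1,1)=3/11: -0.2727 × log₂(0.2727) = 0.5112
H(X,Y) = 1.9808 bits


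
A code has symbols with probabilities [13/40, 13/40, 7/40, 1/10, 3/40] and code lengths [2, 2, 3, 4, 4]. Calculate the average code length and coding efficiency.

Average length L = Σ p_i × l_i = 2.5250 bits
Entropy H = 2.1065 bits
Efficiency η = H/L × 100% = 83.43%


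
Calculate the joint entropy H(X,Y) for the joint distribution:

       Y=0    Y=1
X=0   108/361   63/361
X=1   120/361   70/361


H(X,Y) = -Σ p(x,y) log₂ p(x,y)
  p(0,0)=108/361: -0.2992 × log₂(0.2992) = 0.5208
  p(0,1)=63/361: -0.1745 × log₂(0.1745) = 0.4395
  p(1,0)=120/361: -0.3324 × log₂(0.3324) = 0.5282
  p(1,1)=70/361: -0.1939 × log₂(0.1939) = 0.4589
H(X,Y) = 1.9475 bits


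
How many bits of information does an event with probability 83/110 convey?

Information content I(x) = -log₂(p(x))
I = -log₂(83/110) = -log₂(0.7545)
I = 0.4063 bits


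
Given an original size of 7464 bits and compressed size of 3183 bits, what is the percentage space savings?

Space savings = (1 - Compressed/Original) × 100%
= (1 - 3183/7464) × 100%
= 57.36%


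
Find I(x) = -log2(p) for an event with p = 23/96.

Information content I(x) = -log₂(p(x))
I = -log₂(23/96) = -log₂(0.2396)
I = 2.0614 bits


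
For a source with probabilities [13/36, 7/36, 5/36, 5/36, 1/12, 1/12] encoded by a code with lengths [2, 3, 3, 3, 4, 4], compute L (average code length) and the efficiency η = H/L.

Average length L = Σ p_i × l_i = 2.8056 bits
Entropy H = 2.3786 bits
Efficiency η = H/L × 100% = 84.78%


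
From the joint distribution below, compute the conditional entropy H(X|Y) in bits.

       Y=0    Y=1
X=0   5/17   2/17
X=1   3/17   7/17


H(X|Y) = Σ_y p(y) H(X|Y=y)
  p(Y=0) = 8/17, H(X|Y=0) = 0.9544
  p(Y=1) = 9/17, H(X|Y=1) = 0.7642
H(X|Y) = 0.4706×0.9544 + 0.5294×0.7642 = 0.8537 bits


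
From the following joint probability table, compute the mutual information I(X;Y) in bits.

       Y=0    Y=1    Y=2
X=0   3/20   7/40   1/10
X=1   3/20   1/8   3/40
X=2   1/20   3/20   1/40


H(X) = 1.5389, H(Y) = 1.5129, H(X,Y) = 3.0083
I(X;Y) = H(X) + H(Y) - H(X,Y) = 0.0435 bits


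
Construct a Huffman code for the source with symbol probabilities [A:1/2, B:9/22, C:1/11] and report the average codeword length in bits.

Huffman tree construction:
Combine smallest probabilities repeatedly
Resulting codes:
  A: 0 (length 1)
  B: 11 (length 2)
  C: 10 (length 2)
Average length = Σ p(s) × length(s) = 1.5000 bits


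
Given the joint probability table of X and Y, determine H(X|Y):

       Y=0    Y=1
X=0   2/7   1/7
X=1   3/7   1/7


H(X|Y) = Σ_y p(y) H(X|Y=y)
  p(Y=0) = 5/7, H(X|Y=0) = 0.9710
  p(Y=1) = 2/7, H(X|Y=1) = 1.0000
H(X|Y) = 0.7143×0.9710 + 0.2857×1.0000 = 0.9793 bits


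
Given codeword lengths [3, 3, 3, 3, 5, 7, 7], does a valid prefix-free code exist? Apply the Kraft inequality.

Kraft inequality: Σ 2^(-l_i) ≤ 1 for prefix-free code
Calculating: 2^(-3) + 2^(-3) + 2^(-3) + 2^(-3) + 2^(-5) + 2^(-7) + 2^(-7)
= 0.125 + 0.125 + 0.125 + 0.125 + 0.03125 + 0.0078125 + 0.0078125
= 0.5469
Since 0.5469 ≤ 1, prefix-free code exists


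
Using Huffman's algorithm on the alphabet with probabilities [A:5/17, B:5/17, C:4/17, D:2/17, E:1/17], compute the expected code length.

Huffman tree construction:
Combine smallest probabilities repeatedly
Resulting codes:
  A: 10 (length 2)
  B: 11 (length 2)
  C: 01 (length 2)
  D: 001 (length 3)
  E: 000 (length 3)
Average length = Σ p(s) × length(s) = 2.1765 bits


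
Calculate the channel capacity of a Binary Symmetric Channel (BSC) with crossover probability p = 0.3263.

For BSC with error probability p:
C = 1 - H(p) where H(p) is binary entropy
H(0.3263) = -0.3263 × log₂(0.3263) - 0.6737 × log₂(0.6737)
H(p) = 0.9111
C = 1 - 0.9111 = 0.0889 bits/use


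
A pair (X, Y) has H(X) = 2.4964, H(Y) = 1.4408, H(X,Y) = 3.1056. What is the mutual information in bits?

I(X;Y) = H(X) + H(Y) - H(X,Y)
I(X;Y) = 2.4964 + 1.4408 - 3.1056 = 0.8316 bits


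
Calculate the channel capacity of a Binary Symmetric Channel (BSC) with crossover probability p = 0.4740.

For BSC with error probability p:
C = 1 - H(p) where H(p) is binary entropy
H(0.4740) = -0.4740 × log₂(0.4740) - 0.5260 × log₂(0.5260)
H(p) = 0.9980
C = 1 - 0.9980 = 0.0020 bits/use


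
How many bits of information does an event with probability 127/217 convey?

Information content I(x) = -log₂(p(x))
I = -log₂(127/217) = -log₂(0.5853)
I = 0.7729 bits


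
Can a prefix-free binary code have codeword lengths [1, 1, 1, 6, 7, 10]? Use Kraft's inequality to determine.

Kraft inequality: Σ 2^(-l_i) ≤ 1 for prefix-free code
Calculating: 2^(-1) + 2^(-1) + 2^(-1) + 2^(-6) + 2^(-7) + 2^(-10)
= 0.5 + 0.5 + 0.5 + 0.015625 + 0.0078125 + 0.0009765625
= 1.5244
Since 1.5244 > 1, prefix-free code does not exist
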